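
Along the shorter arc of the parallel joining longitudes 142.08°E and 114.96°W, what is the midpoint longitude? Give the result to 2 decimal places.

Signed shortest Δλ from +142.08° to -114.96° is +102.96°.
Midpoint longitude = +142.08° + (+102.96°)/2 = +142.08° + 51.48° = +193.56°.
Normalise into (−180°, 180°]: -166.44°.
(The naïve average (+142.08 + -114.96)/2 = 13.56° is on the wrong side of the globe.)

166.44°W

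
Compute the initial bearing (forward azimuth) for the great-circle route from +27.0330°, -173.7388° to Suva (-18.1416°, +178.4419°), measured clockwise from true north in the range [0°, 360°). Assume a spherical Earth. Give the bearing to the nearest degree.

190°

Δλ = 178.4419 − -173.7388 = 352.1807°; wrapped into (−180°, 180°]: -7.8193°.
θ = atan2( sin Δλ · cos φ₂ , cos φ₁ · sin φ₂ − sin φ₁ · cos φ₂ · cos Δλ )
  = atan2(-0.12929, -0.70524) = -169.612° → normalised to [0°, 360°): 190.388°.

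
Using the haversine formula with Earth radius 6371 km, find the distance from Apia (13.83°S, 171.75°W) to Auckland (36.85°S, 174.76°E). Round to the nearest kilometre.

2889 km

Δλ = 174.76 − -171.75 = 346.51°; wrapped into (−180°, 180°]: -13.49°.
Δφ = -36.85 − -13.83 = -23.02°.
a = sin²(Δφ/2) + cos φ₁ · cos φ₂ · sin²(Δλ/2) = 0.050534.
c = 2·atan2(√a, √(1−a)) = 0.45347 rad → d = 6371·c ≈ 2889.07 km.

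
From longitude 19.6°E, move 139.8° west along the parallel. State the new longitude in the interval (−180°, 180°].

Start at +19.6°; shift −139.8° → -120.2°.
-120.2° already lies in (−180°, 180°].

120.2°W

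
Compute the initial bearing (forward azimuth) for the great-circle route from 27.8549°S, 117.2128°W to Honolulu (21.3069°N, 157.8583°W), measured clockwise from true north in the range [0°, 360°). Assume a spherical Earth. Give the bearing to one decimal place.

317.0°

Δλ = -157.8583 − -117.2128 = -40.6455°.
θ = atan2( sin Δλ · cos φ₂ , cos φ₁ · sin φ₂ − sin φ₁ · cos φ₂ · cos Δλ )
  = atan2(-0.60685, 0.65155) = -42.966° → normalised to [0°, 360°): 317.034°.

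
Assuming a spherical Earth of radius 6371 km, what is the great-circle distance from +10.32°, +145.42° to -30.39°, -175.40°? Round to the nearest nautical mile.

3329 nmi

Δλ = -175.40 − 145.42 = -320.82°; wrapped into (−180°, 180°]: 39.18°.
Δφ = -30.39 − 10.32 = -40.71°.
a = sin²(Δφ/2) + cos φ₁ · cos φ₂ · sin²(Δλ/2) = 0.216393.
c = 2·atan2(√a, √(1−a)) = 0.96768 rad → d = 6371·c ≈ 6165.06 km ≈ 3328.87 nmi.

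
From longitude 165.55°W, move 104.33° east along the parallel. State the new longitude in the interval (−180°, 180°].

61.22°W

Start at -165.55°; shift +104.33° → -61.22°.
-61.22° already lies in (−180°, 180°].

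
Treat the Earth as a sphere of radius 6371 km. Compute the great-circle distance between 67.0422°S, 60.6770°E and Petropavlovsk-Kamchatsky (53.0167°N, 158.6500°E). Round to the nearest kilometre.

Δλ = 158.6500 − 60.6770 = 97.9730°.
Δφ = 53.0167 − -67.0422 = 120.0589°.
a = sin²(Δφ/2) + cos φ₁ · cos φ₂ · sin²(Δλ/2) = 0.884043.
c = 2·atan2(√a, √(1−a)) = 2.44664 rad → d = 6371·c ≈ 15587.57 km.

15588 km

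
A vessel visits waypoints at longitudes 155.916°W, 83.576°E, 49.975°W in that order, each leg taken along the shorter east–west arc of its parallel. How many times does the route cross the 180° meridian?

1

Leg 1: -155.916° → +83.576°, shortest Δλ = -120.508° (west) — crosses 180°.
Leg 2: +83.576° → -49.975°, shortest Δλ = -133.551° (west) — does not cross 180°.
Total crossings: 1.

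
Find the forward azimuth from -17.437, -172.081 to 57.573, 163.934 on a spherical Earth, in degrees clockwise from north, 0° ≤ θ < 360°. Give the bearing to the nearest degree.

347°

Δλ = 163.934 − -172.081 = 336.015°; wrapped into (−180°, 180°]: -23.985°.
θ = atan2( sin Δλ · cos φ₂ , cos φ₁ · sin φ₂ − sin φ₁ · cos φ₂ · cos Δλ )
  = atan2(-0.21797, 0.95210) = -12.895° → normalised to [0°, 360°): 347.105°.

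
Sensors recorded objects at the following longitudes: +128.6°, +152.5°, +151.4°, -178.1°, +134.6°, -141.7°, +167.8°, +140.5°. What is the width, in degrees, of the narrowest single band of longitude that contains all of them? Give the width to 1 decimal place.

Sort the longitudes: -178.1°, -141.7°, +128.6°, +134.6°, +140.5°, +151.4°, +152.5°, +167.8°.
Eastward gaps between consecutive values (wrapping around): 36.4°, 270.3°, 6.0°, 5.9°, 10.9°, 1.1°, 15.3°, 14.1°.
Largest gap = 270.3° ⇒ minimal covering band is its complement: 360° − 270.3° = 89.7°.
Band runs from +128.6° eastward to -141.7°, crossing the antimeridian.

89.7°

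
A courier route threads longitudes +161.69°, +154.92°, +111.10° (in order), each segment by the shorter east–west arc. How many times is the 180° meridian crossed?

0

Leg 1: +161.69° → +154.92°, shortest Δλ = -6.77° (west) — does not cross 180°.
Leg 2: +154.92° → +111.10°, shortest Δλ = -43.82° (west) — does not cross 180°.
Total crossings: 0.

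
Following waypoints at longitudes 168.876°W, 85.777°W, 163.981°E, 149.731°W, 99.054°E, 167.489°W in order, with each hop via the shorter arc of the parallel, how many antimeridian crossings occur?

Leg 1: -168.876° → -85.777°, shortest Δλ = 83.099° (east) — does not cross 180°.
Leg 2: -85.777° → +163.981°, shortest Δλ = -110.242° (west) — crosses 180°.
Leg 3: +163.981° → -149.731°, shortest Δλ = 46.288° (east) — crosses 180°.
Leg 4: -149.731° → +99.054°, shortest Δλ = -111.215° (west) — crosses 180°.
Leg 5: +99.054° → -167.489°, shortest Δλ = 93.457° (east) — crosses 180°.
Total crossings: 4.

4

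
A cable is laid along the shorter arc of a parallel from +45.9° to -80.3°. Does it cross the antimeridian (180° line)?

Signed shortest Δλ = ((-80.3 − 45.9 + 180) mod 360) − 180 = -126.2°.
Going west by 126.2° from +45.9° reaches -80.3° without touching 180°.

No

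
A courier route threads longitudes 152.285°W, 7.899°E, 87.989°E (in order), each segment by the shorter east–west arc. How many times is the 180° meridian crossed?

Leg 1: -152.285° → +7.899°, shortest Δλ = 160.184° (east) — does not cross 180°.
Leg 2: +7.899° → +87.989°, shortest Δλ = 80.09° (east) — does not cross 180°.
Total crossings: 0.

0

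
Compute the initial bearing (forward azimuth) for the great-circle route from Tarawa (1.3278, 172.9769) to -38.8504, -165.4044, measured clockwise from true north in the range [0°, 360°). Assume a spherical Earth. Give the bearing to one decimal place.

156.0°

Δλ = -165.4044 − 172.9769 = -338.3813°; wrapped into (−180°, 180°]: 21.6187°.
θ = atan2( sin Δλ · cos φ₂ , cos φ₁ · sin φ₂ − sin φ₁ · cos φ₂ · cos Δλ )
  = atan2(0.28693, -0.64390) = 155.982° → normalised to [0°, 360°): 155.982°.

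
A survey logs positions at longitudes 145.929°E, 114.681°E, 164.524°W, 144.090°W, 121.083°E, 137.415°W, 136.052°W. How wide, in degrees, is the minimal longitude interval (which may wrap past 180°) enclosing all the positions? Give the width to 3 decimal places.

Sort the longitudes: -164.524°, -144.090°, -137.415°, -136.052°, +114.681°, +121.083°, +145.929°.
Eastward gaps between consecutive values (wrapping around): 20.434°, 6.675°, 1.363°, 250.733°, 6.402°, 24.846°, 49.547°.
Largest gap = 250.733° ⇒ minimal covering band is its complement: 360° − 250.733° = 109.267°.
Band runs from +114.681° eastward to -136.052°, crossing the antimeridian.

109.267°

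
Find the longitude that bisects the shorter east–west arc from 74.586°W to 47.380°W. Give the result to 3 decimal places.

60.983°W

Signed shortest Δλ from -74.586° to -47.380° is +27.206°.
Midpoint longitude = -74.586° + (+27.206°)/2 = -74.586° + 13.603° = -60.983°.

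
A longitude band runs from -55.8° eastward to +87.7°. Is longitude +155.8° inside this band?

Band width going east from -55.8° to +87.7°: ((87.7 − -55.8) mod 360) = 143.5°.
Offset of +155.8° east of the west edge: ((155.8 − -55.8) mod 360) = 211.6°.
211.6° > 143.5° ⇒ outside.

No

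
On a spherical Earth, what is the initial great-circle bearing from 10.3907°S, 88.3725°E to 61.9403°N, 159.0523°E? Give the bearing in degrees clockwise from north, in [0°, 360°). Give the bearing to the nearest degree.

Δλ = 159.0523 − 88.3725 = 70.6798°.
θ = atan2( sin Δλ · cos φ₂ , cos φ₁ · sin φ₂ − sin φ₁ · cos φ₂ · cos Δλ )
  = atan2(0.44390, 0.89606) = 26.354° → normalised to [0°, 360°): 26.354°.

26°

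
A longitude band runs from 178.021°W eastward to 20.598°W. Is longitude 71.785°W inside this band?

Yes

Band width going east from -178.021° to -20.598°: ((-20.598 − -178.021) mod 360) = 157.423°.
Offset of -71.785° east of the west edge: ((-71.785 − -178.021) mod 360) = 106.236°.
106.236° ≤ 157.423° ⇒ inside.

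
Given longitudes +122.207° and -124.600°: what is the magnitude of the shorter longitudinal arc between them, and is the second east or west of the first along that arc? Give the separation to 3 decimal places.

113.193° east

Raw difference: -124.600 − 122.207 = -246.807°.
Normalise into (−180°, 180°]: -246.807° + 360° = 113.193°.
Positive ⇒ the second point lies to the east; separation 113.193°.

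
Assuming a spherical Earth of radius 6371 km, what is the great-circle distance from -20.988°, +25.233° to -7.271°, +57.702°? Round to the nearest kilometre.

3807 km

Δλ = 57.702 − 25.233 = 32.469°.
Δφ = -7.271 − -20.988 = 13.717°.
a = sin²(Δφ/2) + cos φ₁ · cos φ₂ · sin²(Δλ/2) = 0.086647.
c = 2·atan2(√a, √(1−a)) = 0.59757 rad → d = 6371·c ≈ 3807.12 km.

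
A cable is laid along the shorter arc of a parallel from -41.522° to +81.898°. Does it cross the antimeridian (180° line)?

Signed shortest Δλ = ((81.898 − -41.522 + 180) mod 360) − 180 = 123.42°.
Going east by 123.42° from -41.522° reaches +81.898° without touching 180°.

No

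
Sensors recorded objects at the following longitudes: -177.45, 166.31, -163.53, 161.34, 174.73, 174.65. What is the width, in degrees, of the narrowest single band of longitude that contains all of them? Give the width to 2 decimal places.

35.13°

Sort the longitudes: -177.45°, -163.53°, +161.34°, +166.31°, +174.65°, +174.73°.
Eastward gaps between consecutive values (wrapping around): 13.92°, 324.87°, 4.97°, 8.34°, 0.08°, 7.82°.
Largest gap = 324.87° ⇒ minimal covering band is its complement: 360° − 324.87° = 35.13°.
Band runs from +161.34° eastward to -163.53°, crossing the antimeridian.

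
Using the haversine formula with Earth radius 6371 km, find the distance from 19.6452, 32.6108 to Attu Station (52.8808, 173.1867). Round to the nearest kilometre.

Δλ = 173.1867 − 32.6108 = 140.5759°.
Δφ = 52.8808 − 19.6452 = 33.2356°.
a = sin²(Δφ/2) + cos φ₁ · cos φ₂ · sin²(Δλ/2) = 0.585477.
c = 2·atan2(√a, √(1−a)) = 1.74259 rad → d = 6371·c ≈ 11102.07 km.

11102 km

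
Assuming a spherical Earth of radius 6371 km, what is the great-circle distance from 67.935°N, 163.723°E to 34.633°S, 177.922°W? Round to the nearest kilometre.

Δλ = -177.922 − 163.723 = -341.645°; wrapped into (−180°, 180°]: 18.355°.
Δφ = -34.633 − 67.935 = -102.568°.
a = sin²(Δφ/2) + cos φ₁ · cos φ₂ · sin²(Δλ/2) = 0.616662.
c = 2·atan2(√a, √(1−a)) = 1.80629 rad → d = 6371·c ≈ 11507.88 km.

11508 km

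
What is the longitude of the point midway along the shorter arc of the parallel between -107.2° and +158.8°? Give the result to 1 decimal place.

-154.2°

Signed shortest Δλ from -107.2° to +158.8° is -94.0°.
Midpoint longitude = -107.2° + (-94.0°)/2 = -107.2° − 47.0° = -154.2°.
(The naïve average (-107.2 + +158.8)/2 = 25.8° is on the wrong side of the globe.)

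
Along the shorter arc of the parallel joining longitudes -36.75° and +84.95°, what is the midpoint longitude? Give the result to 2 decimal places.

+24.10°

Signed shortest Δλ from -36.75° to +84.95° is +121.70°.
Midpoint longitude = -36.75° + (+121.70°)/2 = -36.75° + 60.85° = +24.10°.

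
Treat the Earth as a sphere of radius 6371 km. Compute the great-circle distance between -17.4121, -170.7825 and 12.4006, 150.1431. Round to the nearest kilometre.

Δλ = 150.1431 − -170.7825 = 320.9256°; wrapped into (−180°, 180°]: -39.0744°.
Δφ = 12.4006 − -17.4121 = 29.8127°.
a = sin²(Δφ/2) + cos φ₁ · cos φ₂ · sin²(Δλ/2) = 0.170394.
c = 2·atan2(√a, √(1−a)) = 0.85103 rad → d = 6371·c ≈ 5421.89 km.

5422 km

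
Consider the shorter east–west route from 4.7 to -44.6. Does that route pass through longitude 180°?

No

Signed shortest Δλ = ((-44.6 − 4.7 + 180) mod 360) − 180 = -49.3°.
Going west by 49.3° from +4.7° reaches -44.6° without touching 180°.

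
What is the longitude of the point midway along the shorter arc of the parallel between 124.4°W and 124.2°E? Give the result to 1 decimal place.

179.9°E

Signed shortest Δλ from -124.4° to +124.2° is -111.4°.
Midpoint longitude = -124.4° + (-111.4°)/2 = -124.4° − 55.7° = -180.1°.
Normalise into (−180°, 180°]: +179.9°.
(The naïve average (-124.4 + +124.2)/2 = -0.1° is on the wrong side of the globe.)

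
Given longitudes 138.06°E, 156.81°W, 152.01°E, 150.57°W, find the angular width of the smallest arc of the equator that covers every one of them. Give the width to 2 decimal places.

71.37°

Sort the longitudes: -156.81°, -150.57°, +138.06°, +152.01°.
Eastward gaps between consecutive values (wrapping around): 6.24°, 288.63°, 13.95°, 51.18°.
Largest gap = 288.63° ⇒ minimal covering band is its complement: 360° − 288.63° = 71.37°.
Band runs from +138.06° eastward to -150.57°, crossing the antimeridian.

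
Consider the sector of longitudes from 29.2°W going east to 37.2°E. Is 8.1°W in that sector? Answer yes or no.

Band width going east from -29.2° to +37.2°: ((37.2 − -29.2) mod 360) = 66.4°.
Offset of -8.1° east of the west edge: ((-8.1 − -29.2) mod 360) = 21.1°.
21.1° ≤ 66.4° ⇒ inside.

Yes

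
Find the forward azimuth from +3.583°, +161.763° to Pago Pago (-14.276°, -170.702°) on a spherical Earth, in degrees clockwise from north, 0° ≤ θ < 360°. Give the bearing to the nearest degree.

Δλ = -170.702 − 161.763 = -332.465°; wrapped into (−180°, 180°]: 27.535°.
θ = atan2( sin Δλ · cos φ₂ , cos φ₁ · sin φ₂ − sin φ₁ · cos φ₂ · cos Δλ )
  = atan2(0.44801, -0.29982) = 123.791° → normalised to [0°, 360°): 123.791°.

124°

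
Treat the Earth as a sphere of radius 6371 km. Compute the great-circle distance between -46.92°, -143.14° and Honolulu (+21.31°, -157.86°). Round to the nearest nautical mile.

4174 nmi

Δλ = -157.86 − -143.14 = -14.72°.
Δφ = 21.31 − -46.92 = 68.23°.
a = sin²(Δφ/2) + cos φ₁ · cos φ₂ · sin²(Δλ/2) = 0.325001.
c = 2·atan2(√a, √(1−a)) = 1.21323 rad → d = 6371·c ≈ 7729.48 km ≈ 4173.58 nmi.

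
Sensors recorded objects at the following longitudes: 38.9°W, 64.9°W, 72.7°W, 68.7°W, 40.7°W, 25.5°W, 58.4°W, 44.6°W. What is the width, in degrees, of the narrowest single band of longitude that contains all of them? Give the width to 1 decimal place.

Sort the longitudes: -72.7°, -68.7°, -64.9°, -58.4°, -44.6°, -40.7°, -38.9°, -25.5°.
Eastward gaps between consecutive values (wrapping around): 4.0°, 3.8°, 6.5°, 13.8°, 3.9°, 1.8°, 13.4°, 312.8°.
Largest gap = 312.8° ⇒ minimal covering band is its complement: 360° − 312.8° = 47.2°.
Band runs from -72.7° eastward to -25.5°.

47.2°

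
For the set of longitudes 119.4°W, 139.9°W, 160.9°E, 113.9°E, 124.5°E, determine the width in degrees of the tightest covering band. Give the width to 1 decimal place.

126.7°

Sort the longitudes: -139.9°, -119.4°, +113.9°, +124.5°, +160.9°.
Eastward gaps between consecutive values (wrapping around): 20.5°, 233.3°, 10.6°, 36.4°, 59.2°.
Largest gap = 233.3° ⇒ minimal covering band is its complement: 360° − 233.3° = 126.7°.
Band runs from +113.9° eastward to -119.4°, crossing the antimeridian.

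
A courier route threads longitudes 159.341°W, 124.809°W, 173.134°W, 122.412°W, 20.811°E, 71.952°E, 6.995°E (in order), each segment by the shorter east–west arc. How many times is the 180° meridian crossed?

Leg 1: -159.341° → -124.809°, shortest Δλ = 34.532° (east) — does not cross 180°.
Leg 2: -124.809° → -173.134°, shortest Δλ = -48.325° (west) — does not cross 180°.
Leg 3: -173.134° → -122.412°, shortest Δλ = 50.722° (east) — does not cross 180°.
Leg 4: -122.412° → +20.811°, shortest Δλ = 143.223° (east) — does not cross 180°.
Leg 5: +20.811° → +71.952°, shortest Δλ = 51.141° (east) — does not cross 180°.
Leg 6: +71.952° → +6.995°, shortest Δλ = -64.957° (west) — does not cross 180°.
Total crossings: 0.

0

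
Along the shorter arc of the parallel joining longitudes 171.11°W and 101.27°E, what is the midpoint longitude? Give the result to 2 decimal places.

Signed shortest Δλ from -171.11° to +101.27° is -87.62°.
Midpoint longitude = -171.11° + (-87.62°)/2 = -171.11° − 43.81° = -214.92°.
Normalise into (−180°, 180°]: +145.08°.
(The naïve average (-171.11 + +101.27)/2 = -34.92° is on the wrong side of the globe.)

145.08°E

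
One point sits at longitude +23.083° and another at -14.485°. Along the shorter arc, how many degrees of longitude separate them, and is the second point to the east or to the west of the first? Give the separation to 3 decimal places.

Raw difference: -14.485 − 23.083 = -37.568°.
Normalise into (−180°, 180°]: -37.568° stays -37.568°.
Negative ⇒ the second point lies to the west; separation 37.568°.

37.568° west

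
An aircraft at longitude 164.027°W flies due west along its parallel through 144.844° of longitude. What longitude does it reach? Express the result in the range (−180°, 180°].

51.129°E

Start at -164.027°; shift −144.844° → -308.871°.
-308.871° lies outside (−180°, 180°]; add 360° → +51.129°.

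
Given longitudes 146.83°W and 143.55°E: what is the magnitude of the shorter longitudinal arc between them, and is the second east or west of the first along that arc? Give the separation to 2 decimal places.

69.62° west

Raw difference: 143.55 − -146.83 = 290.38°.
Normalise into (−180°, 180°]: 290.38° − 360° = -69.62°.
Negative ⇒ the second point lies to the west; separation 69.62°.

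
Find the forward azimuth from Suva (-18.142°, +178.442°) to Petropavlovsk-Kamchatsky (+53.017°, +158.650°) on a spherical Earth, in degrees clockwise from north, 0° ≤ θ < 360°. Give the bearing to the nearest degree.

348°

Δλ = 158.650 − 178.442 = -19.792°.
θ = atan2( sin Δλ · cos φ₂ , cos φ₁ · sin φ₂ − sin φ₁ · cos φ₂ · cos Δλ )
  = atan2(-0.20370, 0.93535) = -12.286° → normalised to [0°, 360°): 347.714°.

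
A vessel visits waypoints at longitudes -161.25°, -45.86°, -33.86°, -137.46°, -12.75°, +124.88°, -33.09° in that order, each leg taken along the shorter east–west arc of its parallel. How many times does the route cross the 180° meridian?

Leg 1: -161.25° → -45.86°, shortest Δλ = 115.39° (east) — does not cross 180°.
Leg 2: -45.86° → -33.86°, shortest Δλ = 12.0° (east) — does not cross 180°.
Leg 3: -33.86° → -137.46°, shortest Δλ = -103.6° (west) — does not cross 180°.
Leg 4: -137.46° → -12.75°, shortest Δλ = 124.71° (east) — does not cross 180°.
Leg 5: -12.75° → +124.88°, shortest Δλ = 137.63° (east) — does not cross 180°.
Leg 6: +124.88° → -33.09°, shortest Δλ = -157.97° (west) — does not cross 180°.
Total crossings: 0.

0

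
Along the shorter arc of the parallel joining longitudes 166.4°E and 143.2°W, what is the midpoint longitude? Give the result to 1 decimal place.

Signed shortest Δλ from +166.4° to -143.2° is +50.4°.
Midpoint longitude = +166.4° + (+50.4°)/2 = +166.4° + 25.2° = +191.6°.
Normalise into (−180°, 180°]: -168.4°.
(The naïve average (+166.4 + -143.2)/2 = 11.6° is on the wrong side of the globe.)

168.4°W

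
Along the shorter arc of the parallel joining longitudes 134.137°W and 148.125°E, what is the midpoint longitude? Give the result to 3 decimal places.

173.006°W

Signed shortest Δλ from -134.137° to +148.125° is -77.738°.
Midpoint longitude = -134.137° + (-77.738°)/2 = -134.137° − 38.869° = -173.006°.
(The naïve average (-134.137 + +148.125)/2 = 6.994° is on the wrong side of the globe.)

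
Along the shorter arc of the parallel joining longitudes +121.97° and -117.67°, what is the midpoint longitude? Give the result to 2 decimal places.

Signed shortest Δλ from +121.97° to -117.67° is +120.36°.
Midpoint longitude = +121.97° + (+120.36°)/2 = +121.97° + 60.18° = +182.15°.
Normalise into (−180°, 180°]: -177.85°.
(The naïve average (+121.97 + -117.67)/2 = 2.15° is on the wrong side of the globe.)

-177.85°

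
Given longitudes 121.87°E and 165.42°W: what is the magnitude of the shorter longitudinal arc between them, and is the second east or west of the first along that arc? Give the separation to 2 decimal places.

Raw difference: -165.42 − 121.87 = -287.29°.
Normalise into (−180°, 180°]: -287.29° + 360° = 72.71°.
Positive ⇒ the second point lies to the east; separation 72.71°.

72.71° east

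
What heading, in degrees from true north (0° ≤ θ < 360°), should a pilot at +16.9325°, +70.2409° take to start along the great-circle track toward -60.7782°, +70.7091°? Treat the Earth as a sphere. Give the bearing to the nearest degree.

Δλ = 70.7091 − 70.2409 = 0.4682°.
θ = atan2( sin Δλ · cos φ₂ , cos φ₁ · sin φ₂ − sin φ₁ · cos φ₂ · cos Δλ )
  = atan2(0.00399, -0.97708) = 179.766° → normalised to [0°, 360°): 179.766°.

180°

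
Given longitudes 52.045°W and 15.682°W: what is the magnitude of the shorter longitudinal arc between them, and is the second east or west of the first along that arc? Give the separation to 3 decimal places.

Raw difference: -15.682 − -52.045 = 36.363°.
Normalise into (−180°, 180°]: 36.363° stays 36.363°.
Positive ⇒ the second point lies to the east; separation 36.363°.

36.363° east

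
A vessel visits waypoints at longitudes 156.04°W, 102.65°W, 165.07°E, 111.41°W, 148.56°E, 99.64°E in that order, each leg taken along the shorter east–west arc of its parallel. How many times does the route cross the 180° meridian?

3

Leg 1: -156.04° → -102.65°, shortest Δλ = 53.39° (east) — does not cross 180°.
Leg 2: -102.65° → +165.07°, shortest Δλ = -92.28° (west) — crosses 180°.
Leg 3: +165.07° → -111.41°, shortest Δλ = 83.52° (east) — crosses 180°.
Leg 4: -111.41° → +148.56°, shortest Δλ = -100.03° (west) — crosses 180°.
Leg 5: +148.56° → +99.64°, shortest Δλ = -48.92° (west) — does not cross 180°.
Total crossings: 3.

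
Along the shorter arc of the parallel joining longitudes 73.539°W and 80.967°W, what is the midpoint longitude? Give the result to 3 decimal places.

77.253°W

Signed shortest Δλ from -73.539° to -80.967° is -7.428°.
Midpoint longitude = -73.539° + (-7.428°)/2 = -73.539° − 3.714° = -77.253°.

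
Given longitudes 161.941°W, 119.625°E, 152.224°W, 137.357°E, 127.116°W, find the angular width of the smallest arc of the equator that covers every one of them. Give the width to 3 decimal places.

Sort the longitudes: -161.941°, -152.224°, -127.116°, +119.625°, +137.357°.
Eastward gaps between consecutive values (wrapping around): 9.717°, 25.108°, 246.741°, 17.732°, 60.702°.
Largest gap = 246.741° ⇒ minimal covering band is its complement: 360° − 246.741° = 113.259°.
Band runs from +119.625° eastward to -127.116°, crossing the antimeridian.

113.259°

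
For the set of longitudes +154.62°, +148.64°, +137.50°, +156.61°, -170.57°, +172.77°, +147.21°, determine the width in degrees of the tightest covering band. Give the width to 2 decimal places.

Sort the longitudes: -170.57°, +137.50°, +147.21°, +148.64°, +154.62°, +156.61°, +172.77°.
Eastward gaps between consecutive values (wrapping around): 308.07°, 9.71°, 1.43°, 5.98°, 1.99°, 16.16°, 16.66°.
Largest gap = 308.07° ⇒ minimal covering band is its complement: 360° − 308.07° = 51.93°.
Band runs from +137.50° eastward to -170.57°, crossing the antimeridian.

51.93°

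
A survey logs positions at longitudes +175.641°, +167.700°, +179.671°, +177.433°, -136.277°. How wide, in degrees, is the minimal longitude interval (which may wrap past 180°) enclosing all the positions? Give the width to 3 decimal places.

Sort the longitudes: -136.277°, +167.700°, +175.641°, +177.433°, +179.671°.
Eastward gaps between consecutive values (wrapping around): 303.977°, 7.941°, 1.792°, 2.238°, 44.052°.
Largest gap = 303.977° ⇒ minimal covering band is its complement: 360° − 303.977° = 56.023°.
Band runs from +167.700° eastward to -136.277°, crossing the antimeridian.

56.023°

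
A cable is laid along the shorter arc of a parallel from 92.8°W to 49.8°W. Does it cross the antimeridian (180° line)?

Signed shortest Δλ = ((-49.8 − -92.8 + 180) mod 360) − 180 = 43.0°.
Going east by 43.0° from -92.8° reaches -49.8° without touching 180°.

No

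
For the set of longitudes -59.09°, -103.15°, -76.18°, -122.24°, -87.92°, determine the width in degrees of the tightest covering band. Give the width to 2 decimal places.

63.15°

Sort the longitudes: -122.24°, -103.15°, -87.92°, -76.18°, -59.09°.
Eastward gaps between consecutive values (wrapping around): 19.09°, 15.23°, 11.74°, 17.09°, 296.85°.
Largest gap = 296.85° ⇒ minimal covering band is its complement: 360° − 296.85° = 63.15°.
Band runs from -122.24° eastward to -59.09°.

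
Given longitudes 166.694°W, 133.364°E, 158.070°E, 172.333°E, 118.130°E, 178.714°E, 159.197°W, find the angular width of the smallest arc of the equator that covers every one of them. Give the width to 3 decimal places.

82.673°

Sort the longitudes: -166.694°, -159.197°, +118.130°, +133.364°, +158.070°, +172.333°, +178.714°.
Eastward gaps between consecutive values (wrapping around): 7.497°, 277.327°, 15.234°, 24.706°, 14.263°, 6.381°, 14.592°.
Largest gap = 277.327° ⇒ minimal covering band is its complement: 360° − 277.327° = 82.673°.
Band runs from +118.130° eastward to -159.197°, crossing the antimeridian.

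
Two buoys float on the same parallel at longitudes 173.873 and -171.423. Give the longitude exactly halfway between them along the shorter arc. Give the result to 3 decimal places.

-178.775°

Signed shortest Δλ from +173.873° to -171.423° is +14.704°.
Midpoint longitude = +173.873° + (+14.704°)/2 = +173.873° + 7.352° = +181.225°.
Normalise into (−180°, 180°]: -178.775°.
(The naïve average (+173.873 + -171.423)/2 = 1.225° is on the wrong side of the globe.)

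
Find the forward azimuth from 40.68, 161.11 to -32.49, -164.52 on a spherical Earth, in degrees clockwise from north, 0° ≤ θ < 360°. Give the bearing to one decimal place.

Δλ = -164.52 − 161.11 = -325.63°; wrapped into (−180°, 180°]: 34.37°.
θ = atan2( sin Δλ · cos φ₂ , cos φ₁ · sin φ₂ − sin φ₁ · cos φ₂ · cos Δλ )
  = atan2(0.47618, -0.86118) = 151.060° → normalised to [0°, 360°): 151.060°.

151.1°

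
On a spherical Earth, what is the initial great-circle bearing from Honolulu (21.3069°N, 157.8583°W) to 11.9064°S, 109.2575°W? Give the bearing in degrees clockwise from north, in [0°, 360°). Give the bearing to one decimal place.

Δλ = -109.2575 − -157.8583 = 48.6008°.
θ = atan2( sin Δλ · cos φ₂ , cos φ₁ · sin φ₂ − sin φ₁ · cos φ₂ · cos Δλ )
  = atan2(0.73398, -0.42733) = 120.209° → normalised to [0°, 360°): 120.209°.

120.2°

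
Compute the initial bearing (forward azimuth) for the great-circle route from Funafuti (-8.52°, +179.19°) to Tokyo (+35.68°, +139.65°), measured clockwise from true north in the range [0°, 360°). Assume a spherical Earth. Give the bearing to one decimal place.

322.3°

Δλ = 139.65 − 179.19 = -39.54°.
θ = atan2( sin Δλ · cos φ₂ , cos φ₁ · sin φ₂ − sin φ₁ · cos φ₂ · cos Δλ )
  = atan2(-0.51712, 0.66963) = -37.677° → normalised to [0°, 360°): 322.323°.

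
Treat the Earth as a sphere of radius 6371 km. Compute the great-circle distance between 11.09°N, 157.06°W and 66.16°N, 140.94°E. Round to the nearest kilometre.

7647 km

Δλ = 140.94 − -157.06 = 298.00°; wrapped into (−180°, 180°]: -62.00°.
Δφ = 66.16 − 11.09 = 55.07°.
a = sin²(Δφ/2) + cos φ₁ · cos φ₂ · sin²(Δλ/2) = 0.318926.
c = 2·atan2(√a, √(1−a)) = 1.20022 rad → d = 6371·c ≈ 7646.63 km.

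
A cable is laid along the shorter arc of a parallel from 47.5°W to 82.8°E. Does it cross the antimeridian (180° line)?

No

Signed shortest Δλ = ((82.8 − -47.5 + 180) mod 360) − 180 = 130.3°.
Going east by 130.3° from -47.5° reaches +82.8° without touching 180°.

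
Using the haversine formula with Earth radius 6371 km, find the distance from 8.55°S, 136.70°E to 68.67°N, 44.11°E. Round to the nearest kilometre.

Δλ = 44.11 − 136.70 = -92.59°.
Δφ = 68.67 − -8.55 = 77.22°.
a = sin²(Δφ/2) + cos φ₁ · cos φ₂ · sin²(Δλ/2) = 0.577371.
c = 2·atan2(√a, √(1−a)) = 1.72616 rad → d = 6371·c ≈ 10997.39 km.

10997 km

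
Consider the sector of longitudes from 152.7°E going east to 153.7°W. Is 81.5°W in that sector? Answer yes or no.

No

Band width going east from +152.7° to -153.7°: ((-153.7 − 152.7) mod 360) = 53.6°.
Offset of -81.5° east of the west edge: ((-81.5 − 152.7) mod 360) = 125.8°.
125.8° > 53.6° ⇒ outside.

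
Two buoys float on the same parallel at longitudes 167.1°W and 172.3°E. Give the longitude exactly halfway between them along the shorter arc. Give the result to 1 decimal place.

Signed shortest Δλ from -167.1° to +172.3° is -20.6°.
Midpoint longitude = -167.1° + (-20.6°)/2 = -167.1° − 10.3° = -177.4°.
(The naïve average (-167.1 + +172.3)/2 = 2.6° is on the wrong side of the globe.)

177.4°W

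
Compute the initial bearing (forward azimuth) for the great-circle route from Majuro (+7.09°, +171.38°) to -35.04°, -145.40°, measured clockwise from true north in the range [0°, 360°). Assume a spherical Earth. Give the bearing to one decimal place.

Δλ = -145.40 − 171.38 = -316.78°; wrapped into (−180°, 180°]: 43.22°.
θ = atan2( sin Δλ · cos φ₂ , cos φ₁ · sin φ₂ − sin φ₁ · cos φ₂ · cos Δλ )
  = atan2(0.56068, -0.64340) = 138.930° → normalised to [0°, 360°): 138.930°.

138.9°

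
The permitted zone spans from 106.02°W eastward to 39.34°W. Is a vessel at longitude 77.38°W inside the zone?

Yes

Band width going east from -106.02° to -39.34°: ((-39.34 − -106.02) mod 360) = 66.68°.
Offset of -77.38° east of the west edge: ((-77.38 − -106.02) mod 360) = 28.64°.
28.64° ≤ 66.68° ⇒ inside.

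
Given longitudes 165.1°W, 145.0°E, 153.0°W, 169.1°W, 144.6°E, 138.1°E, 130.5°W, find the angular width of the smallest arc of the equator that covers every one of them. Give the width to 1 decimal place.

91.4°

Sort the longitudes: -169.1°, -165.1°, -153.0°, -130.5°, +138.1°, +144.6°, +145.0°.
Eastward gaps between consecutive values (wrapping around): 4.0°, 12.1°, 22.5°, 268.6°, 6.5°, 0.4°, 45.9°.
Largest gap = 268.6° ⇒ minimal covering band is its complement: 360° − 268.6° = 91.4°.
Band runs from +138.1° eastward to -130.5°, crossing the antimeridian.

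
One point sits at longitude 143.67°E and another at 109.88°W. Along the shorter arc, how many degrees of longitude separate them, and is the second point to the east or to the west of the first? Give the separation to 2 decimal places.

106.45° east

Raw difference: -109.88 − 143.67 = -253.55°.
Normalise into (−180°, 180°]: -253.55° + 360° = 106.45°.
Positive ⇒ the second point lies to the east; separation 106.45°.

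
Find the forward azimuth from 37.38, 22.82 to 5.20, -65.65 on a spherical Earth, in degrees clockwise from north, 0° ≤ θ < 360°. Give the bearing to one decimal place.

273.2°

Δλ = -65.65 − 22.82 = -88.47°.
θ = atan2( sin Δλ · cos φ₂ , cos φ₁ · sin φ₂ − sin φ₁ · cos φ₂ · cos Δλ )
  = atan2(-0.99553, 0.05588) = -86.788° → normalised to [0°, 360°): 273.212°.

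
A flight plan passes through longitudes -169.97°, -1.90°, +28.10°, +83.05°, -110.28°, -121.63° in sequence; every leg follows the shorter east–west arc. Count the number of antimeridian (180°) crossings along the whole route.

1

Leg 1: -169.97° → -1.90°, shortest Δλ = 168.07° (east) — does not cross 180°.
Leg 2: -1.90° → +28.10°, shortest Δλ = 30.0° (east) — does not cross 180°.
Leg 3: +28.10° → +83.05°, shortest Δλ = 54.95° (east) — does not cross 180°.
Leg 4: +83.05° → -110.28°, shortest Δλ = 166.67° (east) — crosses 180°.
Leg 5: -110.28° → -121.63°, shortest Δλ = -11.35° (west) — does not cross 180°.
Total crossings: 1.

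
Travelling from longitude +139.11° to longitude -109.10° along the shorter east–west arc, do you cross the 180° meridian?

Yes

Naïve |-109.10 − 139.11| = 248.21° > 180°, so the shorter arc goes the other way round — across 180°.
Signed shortest Δλ = ((-109.10 − 139.11 + 180) mod 360) − 180 = 111.79°.
Going east by 111.79° from +139.11° passes through 180° before reaching -109.10°.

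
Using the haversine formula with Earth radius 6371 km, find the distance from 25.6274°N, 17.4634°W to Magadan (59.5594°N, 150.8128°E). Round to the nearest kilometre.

Δλ = 150.8128 − -17.4634 = 168.2762°.
Δφ = 59.5594 − 25.6274 = 33.9320°.
a = sin²(Δφ/2) + cos φ₁ · cos φ₂ · sin²(Δλ/2) = 0.537189.
c = 2·atan2(√a, √(1−a)) = 1.64524 rad → d = 6371·c ≈ 10481.84 km.

10482 km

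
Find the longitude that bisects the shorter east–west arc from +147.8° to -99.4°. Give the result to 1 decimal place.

-155.8°

Signed shortest Δλ from +147.8° to -99.4° is +112.8°.
Midpoint longitude = +147.8° + (+112.8°)/2 = +147.8° + 56.4° = +204.2°.
Normalise into (−180°, 180°]: -155.8°.
(The naïve average (+147.8 + -99.4)/2 = 24.2° is on the wrong side of the globe.)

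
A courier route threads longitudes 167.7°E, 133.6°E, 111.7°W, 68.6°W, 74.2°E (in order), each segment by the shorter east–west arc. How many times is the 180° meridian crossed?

Leg 1: +167.7° → +133.6°, shortest Δλ = -34.1° (west) — does not cross 180°.
Leg 2: +133.6° → -111.7°, shortest Δλ = 114.7° (east) — crosses 180°.
Leg 3: -111.7° → -68.6°, shortest Δλ = 43.1° (east) — does not cross 180°.
Leg 4: -68.6° → +74.2°, shortest Δλ = 142.8° (east) — does not cross 180°.
Total crossings: 1.

1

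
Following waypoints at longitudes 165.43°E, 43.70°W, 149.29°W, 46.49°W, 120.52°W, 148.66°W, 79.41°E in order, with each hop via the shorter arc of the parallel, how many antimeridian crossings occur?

Leg 1: +165.43° → -43.70°, shortest Δλ = 150.87° (east) — crosses 180°.
Leg 2: -43.70° → -149.29°, shortest Δλ = -105.59° (west) — does not cross 180°.
Leg 3: -149.29° → -46.49°, shortest Δλ = 102.8° (east) — does not cross 180°.
Leg 4: -46.49° → -120.52°, shortest Δλ = -74.03° (west) — does not cross 180°.
Leg 5: -120.52° → -148.66°, shortest Δλ = -28.14° (west) — does not cross 180°.
Leg 6: -148.66° → +79.41°, shortest Δλ = -131.93° (west) — crosses 180°.
Total crossings: 2.

2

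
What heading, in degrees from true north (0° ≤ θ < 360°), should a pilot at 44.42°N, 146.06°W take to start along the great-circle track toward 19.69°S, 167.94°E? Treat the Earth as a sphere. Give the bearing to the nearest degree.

Δλ = 167.94 − -146.06 = 314.00°; wrapped into (−180°, 180°]: -46.00°.
θ = atan2( sin Δλ · cos φ₂ , cos φ₁ · sin φ₂ − sin φ₁ · cos φ₂ · cos Δλ )
  = atan2(-0.67728, -0.69842) = -135.880° → normalised to [0°, 360°): 224.120°.

224°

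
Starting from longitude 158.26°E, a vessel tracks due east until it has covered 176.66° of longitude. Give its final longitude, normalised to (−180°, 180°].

Start at +158.26°; shift +176.66° → +334.92°.
+334.92° lies outside (−180°, 180°]; subtract 360° → -25.08°.

25.08°W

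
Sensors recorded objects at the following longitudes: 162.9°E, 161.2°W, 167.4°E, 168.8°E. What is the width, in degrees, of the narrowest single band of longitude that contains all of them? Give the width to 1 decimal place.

35.9°

Sort the longitudes: -161.2°, +162.9°, +167.4°, +168.8°.
Eastward gaps between consecutive values (wrapping around): 324.1°, 4.5°, 1.4°, 30.0°.
Largest gap = 324.1° ⇒ minimal covering band is its complement: 360° − 324.1° = 35.9°.
Band runs from +162.9° eastward to -161.2°, crossing the antimeridian.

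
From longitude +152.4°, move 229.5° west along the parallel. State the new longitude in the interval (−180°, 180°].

Start at +152.4°; shift −229.5° → -77.1°.
-77.1° already lies in (−180°, 180°].

-77.1°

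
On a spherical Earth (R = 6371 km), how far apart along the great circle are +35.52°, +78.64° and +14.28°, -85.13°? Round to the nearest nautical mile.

Δλ = -85.13 − 78.64 = -163.77°.
Δφ = 14.28 − 35.52 = -21.24°.
a = sin²(Δφ/2) + cos φ₁ · cos φ₂ · sin²(Δλ/2) = 0.807012.
c = 2·atan2(√a, √(1−a)) = 2.23194 rad → d = 6371·c ≈ 14219.72 km ≈ 7678.03 nmi.

7678 nmi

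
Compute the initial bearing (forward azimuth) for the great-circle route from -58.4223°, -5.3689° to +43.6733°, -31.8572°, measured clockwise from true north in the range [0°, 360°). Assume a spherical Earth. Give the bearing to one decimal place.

340.5°

Δλ = -31.8572 − -5.3689 = -26.4883°.
θ = atan2( sin Δλ · cos φ₂ , cos φ₁ · sin φ₂ − sin φ₁ · cos φ₂ · cos Δλ )
  = atan2(-0.32260, 0.91311) = -19.458° → normalised to [0°, 360°): 340.542°.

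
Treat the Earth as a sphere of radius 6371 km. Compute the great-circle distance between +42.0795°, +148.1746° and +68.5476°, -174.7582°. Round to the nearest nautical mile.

Δλ = -174.7582 − 148.1746 = -322.9328°; wrapped into (−180°, 180°]: 37.0672°.
Δφ = 68.5476 − 42.0795 = 26.4681°.
a = sin²(Δφ/2) + cos φ₁ · cos φ₂ · sin²(Δλ/2) = 0.079835.
c = 2·atan2(√a, √(1−a)) = 0.57290 rad → d = 6371·c ≈ 3649.97 km ≈ 1970.82 nmi.

1971 nmi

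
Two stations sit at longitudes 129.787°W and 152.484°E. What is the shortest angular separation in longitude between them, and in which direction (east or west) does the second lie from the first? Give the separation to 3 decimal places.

Raw difference: 152.484 − -129.787 = 282.271°.
Normalise into (−180°, 180°]: 282.271° − 360° = -77.729°.
Negative ⇒ the second point lies to the west; separation 77.729°.

77.729° west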